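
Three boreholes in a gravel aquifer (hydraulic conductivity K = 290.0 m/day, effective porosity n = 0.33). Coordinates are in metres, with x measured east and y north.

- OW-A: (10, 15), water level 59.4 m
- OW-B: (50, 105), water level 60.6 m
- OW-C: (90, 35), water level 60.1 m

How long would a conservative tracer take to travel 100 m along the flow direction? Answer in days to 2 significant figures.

9.3 days

With h = a·x + b·y + c and OW-A as origin, the differences give:
  40·a + 90·b = +1.2
  80·a + 20·b = +0.7
Eliminate b (×20 and ×90, subtract): -6400·a = -39.00 → a = ∂h/∂x = +0.006094
Back-substitute: b = ∂h/∂y = +0.01063.
|∇h| = √(0.006094² + 0.01063²) = 0.01225
Seepage velocity v = K·i/n = 290.0 × 0.01225 / 0.33 = 10.77 m/day.
t = 100 / 10.77 = 9.285 days.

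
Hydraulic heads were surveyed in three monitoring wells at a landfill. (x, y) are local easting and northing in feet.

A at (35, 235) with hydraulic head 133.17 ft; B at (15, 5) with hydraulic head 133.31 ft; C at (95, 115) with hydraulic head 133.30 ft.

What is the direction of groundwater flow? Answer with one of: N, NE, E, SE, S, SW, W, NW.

NW

Taking A as reference: B−A = (-20, -230, +0.14); C−A = (60, -120, +0.13).
Determinant of the coordinate differences = (-20)·(-120) − 60·(-230) = 16200.
∂h/∂x = [(+0.14)·(-120) − (+0.13)·(-230)] / 16200 = +0.0008086
∂h/∂y = [(-20)·(+0.13) − 60·(+0.14)] / 16200 = -0.0006790
Flow = −∇h = (-0.0008086 east, +0.0006790 north), which points northwest.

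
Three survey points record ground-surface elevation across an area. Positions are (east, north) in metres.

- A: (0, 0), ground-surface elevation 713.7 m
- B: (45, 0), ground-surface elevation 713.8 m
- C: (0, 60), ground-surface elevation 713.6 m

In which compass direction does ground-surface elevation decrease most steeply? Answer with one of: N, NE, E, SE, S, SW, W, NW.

NW

∂z/∂x = (713.8 − 713.7) / (45 − 0) = +0.002222
∂z/∂y = (713.6 − 713.7) / (60 − 0) = -0.001667
Steepest decrease is along −∇f = (-0.002222 E, +0.001667 N) → northwest.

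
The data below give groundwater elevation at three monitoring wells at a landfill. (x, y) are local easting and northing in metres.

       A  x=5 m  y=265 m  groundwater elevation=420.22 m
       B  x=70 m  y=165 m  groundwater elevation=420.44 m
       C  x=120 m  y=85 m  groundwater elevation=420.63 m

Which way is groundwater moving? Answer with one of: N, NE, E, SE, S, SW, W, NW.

NE

Taking A as reference: B−A = (65, -100, +0.22); C−A = (115, -180, +0.41).
Determinant of the coordinate differences = 65·(-180) − 115·(-100) = -200.
∂h/∂x = [(+0.22)·(-180) − (+0.41)·(-100)] / -200 = -0.007000
∂h/∂y = [65·(+0.41) − 115·(+0.22)] / -200 = -0.006750
Flow = −∇h = (+0.007000 east, +0.006750 north), which points northeast.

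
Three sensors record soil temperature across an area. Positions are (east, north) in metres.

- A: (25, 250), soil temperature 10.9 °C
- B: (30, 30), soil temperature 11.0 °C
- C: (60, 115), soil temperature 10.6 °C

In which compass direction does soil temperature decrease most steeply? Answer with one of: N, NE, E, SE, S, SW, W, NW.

With T = a·x + b·y + c and A as origin, the differences give:
  5·a + (-220)·b = +0.1
  35·a + (-135)·b = -0.3
Eliminate b (×(-135) and ×(-220), subtract): 7025·a = -79.50 → a = ∂T/∂x = -0.01132
Back-substitute: b = ∂T/∂y = -0.0007117.
Steepest decrease is along −∇f = (+0.01132 E, +0.0007117 N) → east.

E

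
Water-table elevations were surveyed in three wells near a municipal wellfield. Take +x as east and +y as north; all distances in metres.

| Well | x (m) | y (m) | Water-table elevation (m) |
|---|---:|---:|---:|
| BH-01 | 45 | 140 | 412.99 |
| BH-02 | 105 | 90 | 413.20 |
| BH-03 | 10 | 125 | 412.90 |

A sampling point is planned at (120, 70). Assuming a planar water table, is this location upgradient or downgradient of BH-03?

upgradient

Taking BH-01 as reference: BH-02−BH-01 = (60, -50, +0.21); BH-03−BH-01 = (-35, -15, -0.09).
Solve a·Δx + b·Δy = Δh: det = 60·(-15) − (-35)·(-50) = -2650.
∂h/∂x = [(+0.21)·(-15) − (-0.09)·(-50)] / -2650 = +0.002887
∂h/∂y = [60·(-0.09) − (-35)·(+0.21)] / -2650 = -0.0007358
Head at (120, 70) = 412.99 + (+0.002887)·(75) + (-0.0007358)·(-70) = 413.26 m.
That is higher than the 412.90 m at BH-03, so the point is upgradient.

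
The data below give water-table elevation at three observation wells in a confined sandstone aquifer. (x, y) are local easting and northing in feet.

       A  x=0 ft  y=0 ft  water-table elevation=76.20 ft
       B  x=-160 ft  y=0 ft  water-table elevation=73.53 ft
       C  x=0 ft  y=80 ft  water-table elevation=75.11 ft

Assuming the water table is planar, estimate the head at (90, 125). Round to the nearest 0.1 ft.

∂h/∂x = (73.53 − 76.20) / (-160 − 0) = +0.01669
∂h/∂y = (75.11 − 76.20) / (80 − 0) = -0.01363
h(90, 125) = 76.20 + (+0.01669)·(90) + (-0.01363)·(125) = 76.20 +1.502 -1.703 = 75.999 ft.

76.0 ft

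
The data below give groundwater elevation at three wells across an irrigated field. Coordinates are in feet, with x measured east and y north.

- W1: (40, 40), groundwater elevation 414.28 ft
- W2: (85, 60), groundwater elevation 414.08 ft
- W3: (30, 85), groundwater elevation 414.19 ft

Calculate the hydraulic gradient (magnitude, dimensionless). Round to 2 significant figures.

Differences from W1: to W2 (Δx, Δy, Δh) = (45, 20, -0.20); to W3 = (-10, 45, -0.09).
Solve a·Δx + b·Δy = Δh: det = 45·45 − (-10)·20 = 2225.
∂h/∂x = [(-0.20)·45 − (-0.09)·20] / 2225 = -0.003236
∂h/∂y = [45·(-0.09) − (-10)·(-0.20)] / 2225 = -0.002719
|∇h| = √(-0.003236² + -0.002719²) = 0.004227

0.0042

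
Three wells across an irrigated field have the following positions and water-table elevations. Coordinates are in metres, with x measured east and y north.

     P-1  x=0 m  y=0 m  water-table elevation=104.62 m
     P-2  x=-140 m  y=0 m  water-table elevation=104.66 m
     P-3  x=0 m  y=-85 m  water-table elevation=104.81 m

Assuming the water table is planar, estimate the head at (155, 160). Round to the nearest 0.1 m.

∂h/∂x = (104.66 − 104.62) / (-140 − 0) = -0.0002857
∂h/∂y = (104.81 − 104.62) / (-85 − 0) = -0.002235
h(155, 160) = 104.62 + (-0.0002857)·(155) + (-0.002235)·(160) = 104.62 -0.044 -0.358 = 104.218 m.

104.2 m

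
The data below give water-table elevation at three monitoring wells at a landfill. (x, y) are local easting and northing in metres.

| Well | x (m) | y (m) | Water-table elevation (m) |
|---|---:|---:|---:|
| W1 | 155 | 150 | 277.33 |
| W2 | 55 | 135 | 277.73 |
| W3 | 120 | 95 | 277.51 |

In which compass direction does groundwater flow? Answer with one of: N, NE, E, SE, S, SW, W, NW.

With h = a·x + b·y + c and W1 as origin, the differences give:
  (-100)·a + (-15)·b = +0.40
  (-35)·a + (-55)·b = +0.18
Eliminate b (×(-55) and ×(-15), subtract): 4975·a = -19.300 → a = ∂h/∂x = -0.003879
Back-substitute: b = ∂h/∂y = -0.0008040.
Flow = −∇h = (+0.003879 east, +0.0008040 north), which points east.

E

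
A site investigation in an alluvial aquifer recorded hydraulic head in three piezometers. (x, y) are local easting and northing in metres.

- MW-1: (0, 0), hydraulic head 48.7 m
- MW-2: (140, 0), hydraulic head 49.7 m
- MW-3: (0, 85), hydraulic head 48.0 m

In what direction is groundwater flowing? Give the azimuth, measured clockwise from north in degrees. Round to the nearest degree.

∂h/∂x = (49.7 − 48.7) / (140 − 0) = +0.007143
∂h/∂y = (48.0 − 48.7) / (85 − 0) = -0.008235
Flow direction (−∇h) has components (-0.007143 E, +0.008235 N).
Azimuth = atan2(E, N) = atan2(-0.007143, +0.008235) = 319.1° ≈ 319°.

319°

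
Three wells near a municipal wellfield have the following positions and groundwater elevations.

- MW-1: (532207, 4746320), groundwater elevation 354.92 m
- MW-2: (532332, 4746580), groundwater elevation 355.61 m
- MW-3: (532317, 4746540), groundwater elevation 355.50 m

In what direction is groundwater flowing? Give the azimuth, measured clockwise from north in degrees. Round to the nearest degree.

164°

Three-point gradient (reference MW-1): Δ to MW-2 = (125, 260, +0.69), Δ to MW-3 = (110, 220, +0.58).
∂h/∂x = -0.0009091, ∂h/∂y = +0.003091 (det = -1100).
Flow direction (−∇h) has components (+0.0009091 E, -0.003091 N).
Azimuth = atan2(E, N) = atan2(+0.0009091, -0.003091) = 163.6° ≈ 164°.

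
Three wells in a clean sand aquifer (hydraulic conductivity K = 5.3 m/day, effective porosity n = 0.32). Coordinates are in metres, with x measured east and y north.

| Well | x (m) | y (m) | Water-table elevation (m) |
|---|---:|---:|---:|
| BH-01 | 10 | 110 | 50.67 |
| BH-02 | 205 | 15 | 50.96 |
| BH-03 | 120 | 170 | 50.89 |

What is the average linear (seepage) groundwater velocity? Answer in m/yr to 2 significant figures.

11 m/yr

With h = a·x + b·y + c and BH-01 as origin, the differences give:
  195·a + (-95)·b = +0.29
  110·a + 60·b = +0.22
Eliminate b (×60 and ×(-95), subtract): 22150·a = 38.300 → a = ∂h/∂x = +0.001729
Back-substitute: b = ∂h/∂y = +0.0004966.
|∇h| = √(0.001729² + 0.0004966²) = 0.001799
Seepage velocity v = K·i/n = 5.3 × 0.001799 / 0.32 = 0.0298 m/day = 10.88 m/yr.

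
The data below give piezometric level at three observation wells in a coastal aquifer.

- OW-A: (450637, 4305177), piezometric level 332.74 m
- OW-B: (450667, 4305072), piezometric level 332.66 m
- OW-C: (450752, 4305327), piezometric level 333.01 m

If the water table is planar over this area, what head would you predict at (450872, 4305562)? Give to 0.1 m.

333.4 m

Three-point gradient (reference OW-A): Δ to OW-B = (30, -105, -0.08), Δ to OW-C = (115, 150, +0.27).
∂h/∂x = +0.0009864, ∂h/∂y = +0.001044 (det = 16575).
h(450872, 4305562) = 332.74 + (+0.0009864)·(235) + (+0.001044)·(385) = 332.74 +0.232 +0.402 = 333.374 m.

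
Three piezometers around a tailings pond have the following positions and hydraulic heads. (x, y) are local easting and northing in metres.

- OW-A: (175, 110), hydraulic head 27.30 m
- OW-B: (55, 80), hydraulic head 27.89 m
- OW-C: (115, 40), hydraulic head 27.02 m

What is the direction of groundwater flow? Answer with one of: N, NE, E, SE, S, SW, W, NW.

SE

Taking OW-A as reference: OW-B−OW-A = (-120, -30, +0.59); OW-C−OW-A = (-60, -70, -0.28).
Solve a·Δx + b·Δy = Δh: det = (-120)·(-70) − (-60)·(-30) = 6600.
∂h/∂x = [(+0.59)·(-70) − (-0.28)·(-30)] / 6600 = -0.007530
∂h/∂y = [(-120)·(-0.28) − (-60)·(+0.59)] / 6600 = +0.01045
Flow = −∇h = (+0.007530 east, -0.01045 north), which points southeast.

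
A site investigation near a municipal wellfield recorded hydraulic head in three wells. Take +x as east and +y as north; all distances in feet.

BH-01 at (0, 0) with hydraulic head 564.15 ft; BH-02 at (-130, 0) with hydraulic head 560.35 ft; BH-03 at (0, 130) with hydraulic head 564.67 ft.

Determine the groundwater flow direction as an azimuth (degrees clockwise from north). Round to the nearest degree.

∂h/∂x = (560.35 − 564.15) / (-130 − 0) = +0.02923
∂h/∂y = (564.67 − 564.15) / (130 − 0) = +0.004000
Flow direction (−∇h) has components (-0.02923 E, -0.004000 N).
Azimuth = atan2(E, N) = atan2(-0.02923, -0.004000) = 262.2° ≈ 262°.

262°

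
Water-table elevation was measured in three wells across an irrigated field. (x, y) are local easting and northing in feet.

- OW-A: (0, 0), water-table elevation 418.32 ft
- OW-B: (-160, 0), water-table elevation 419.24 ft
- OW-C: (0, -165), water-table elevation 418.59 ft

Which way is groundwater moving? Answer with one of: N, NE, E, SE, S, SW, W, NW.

∂h/∂x = (419.24 − 418.32) / (-160 − 0) = -0.005750
∂h/∂y = (418.59 − 418.32) / (-165 − 0) = -0.001636
Flow = −∇h = (+0.005750 east, +0.001636 north), which points east.

E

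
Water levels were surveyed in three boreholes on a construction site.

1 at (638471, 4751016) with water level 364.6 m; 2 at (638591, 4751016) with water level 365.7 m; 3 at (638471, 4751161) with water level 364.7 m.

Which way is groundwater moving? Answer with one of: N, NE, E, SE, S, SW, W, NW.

∂h/∂x = (365.7 − 364.6) / (638591 − 638471) = +0.009167
∂h/∂y = (364.7 − 364.6) / (4751161 − 4751016) = +0.0006897
Flow = −∇h = (-0.009167 east, -0.0006897 north), which points west.

W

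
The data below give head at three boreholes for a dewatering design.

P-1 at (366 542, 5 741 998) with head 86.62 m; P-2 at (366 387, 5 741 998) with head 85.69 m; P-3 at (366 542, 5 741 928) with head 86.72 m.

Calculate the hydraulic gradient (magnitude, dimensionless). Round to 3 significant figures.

0.00617

∂h/∂x = (85.69 − 86.62) / (366387 − 366542) = +0.006000
∂h/∂y = (86.72 − 86.62) / (5741928 − 5741998) = -0.001429
|∇h| = √(0.006000² + -0.001429²) = 0.006168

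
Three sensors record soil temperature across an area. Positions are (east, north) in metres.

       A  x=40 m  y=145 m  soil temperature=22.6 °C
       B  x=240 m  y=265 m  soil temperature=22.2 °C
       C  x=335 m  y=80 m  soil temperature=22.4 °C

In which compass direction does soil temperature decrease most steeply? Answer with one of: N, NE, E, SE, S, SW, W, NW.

With T = a·x + b·y + c and A as origin, the differences give:
  200·a + 120·b = -0.4
  295·a + (-65)·b = -0.2
Eliminate b (×(-65) and ×120, subtract): -48400·a = 50.00 → a = ∂T/∂x = -0.001033
Back-substitute: b = ∂T/∂y = -0.001612.
Steepest decrease is along −∇f = (+0.001033 E, +0.001612 N) → northeast.

NE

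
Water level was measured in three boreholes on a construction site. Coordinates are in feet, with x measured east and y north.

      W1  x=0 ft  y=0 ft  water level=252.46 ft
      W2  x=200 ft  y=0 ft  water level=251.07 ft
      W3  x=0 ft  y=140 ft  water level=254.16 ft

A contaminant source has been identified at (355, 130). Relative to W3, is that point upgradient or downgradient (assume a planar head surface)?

∂h/∂x = (251.07 − 252.46) / (200 − 0) = -0.006950
∂h/∂y = (254.16 − 252.46) / (140 − 0) = +0.01214
Head at (355, 130) = 252.46 + (-0.006950)·(355) + (+0.01214)·(130) = 251.57 ft.
That is lower than the 254.16 ft at W3, so the point is downgradient.

downgradient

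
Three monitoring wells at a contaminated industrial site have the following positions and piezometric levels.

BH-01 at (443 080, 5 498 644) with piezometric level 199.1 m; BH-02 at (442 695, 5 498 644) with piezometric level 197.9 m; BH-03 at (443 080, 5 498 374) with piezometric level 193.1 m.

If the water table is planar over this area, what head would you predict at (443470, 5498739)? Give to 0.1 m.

202.4 m

∂h/∂x = (197.9 − 199.1) / (442695 − 443080) = +0.003117
∂h/∂y = (193.1 − 199.1) / (5498374 − 5498644) = +0.02222
h(443470, 5498739) = 199.1 + (+0.003117)·(390) + (+0.02222)·(95) = 199.1 +1.216 +2.111 = 202.427 m.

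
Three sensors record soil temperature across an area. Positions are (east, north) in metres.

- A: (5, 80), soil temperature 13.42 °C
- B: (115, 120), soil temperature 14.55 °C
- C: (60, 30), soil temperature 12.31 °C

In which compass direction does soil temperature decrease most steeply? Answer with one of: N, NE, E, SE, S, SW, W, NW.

Three-point gradient (reference A): Δ to B = (110, 40, +1.13), Δ to C = (55, -50, -1.11).
∂T/∂x = +0.001571, ∂T/∂y = +0.02393 (det = -7700).
Steepest decrease is along −∇f = (-0.001571 E, -0.02393 N) → south.

S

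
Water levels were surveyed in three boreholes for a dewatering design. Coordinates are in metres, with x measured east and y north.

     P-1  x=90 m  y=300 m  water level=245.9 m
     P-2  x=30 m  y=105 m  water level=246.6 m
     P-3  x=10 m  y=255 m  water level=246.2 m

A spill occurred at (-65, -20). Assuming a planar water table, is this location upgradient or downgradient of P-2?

Taking P-1 as reference: P-2−P-1 = (-60, -195, +0.7); P-3−P-1 = (-80, -45, +0.3).
Solve a·Δx + b·Δy = Δh: det = (-60)·(-45) − (-80)·(-195) = -12900.
∂h/∂x = [(+0.7)·(-45) − (+0.3)·(-195)] / -12900 = -0.002093
∂h/∂y = [(-60)·(+0.3) − (-80)·(+0.7)] / -12900 = -0.002946
Head at (-65, -20) = 245.9 + (-0.002093)·(-155) + (-0.002946)·(-320) = 247.17 m.
That is higher than the 246.6 m at P-2, so the point is upgradient.

upgradient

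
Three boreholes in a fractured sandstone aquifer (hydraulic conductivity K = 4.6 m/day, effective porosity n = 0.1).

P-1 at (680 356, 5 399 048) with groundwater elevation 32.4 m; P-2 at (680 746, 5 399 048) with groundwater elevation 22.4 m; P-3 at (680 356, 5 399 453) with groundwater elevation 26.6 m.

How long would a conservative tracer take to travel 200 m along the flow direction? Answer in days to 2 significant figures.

∂h/∂x = (22.4 − 32.4) / (680746 − 680356) = -0.02564
∂h/∂y = (26.6 − 32.4) / (5399453 − 5399048) = -0.01432
|∇h| = √(-0.02564² + -0.01432²) = 0.02937
Seepage velocity v = K·i/n = 4.6 × 0.02937 / 0.1 = 1.351 m/day.
t = 200 / 1.351 = 148 days.

150 days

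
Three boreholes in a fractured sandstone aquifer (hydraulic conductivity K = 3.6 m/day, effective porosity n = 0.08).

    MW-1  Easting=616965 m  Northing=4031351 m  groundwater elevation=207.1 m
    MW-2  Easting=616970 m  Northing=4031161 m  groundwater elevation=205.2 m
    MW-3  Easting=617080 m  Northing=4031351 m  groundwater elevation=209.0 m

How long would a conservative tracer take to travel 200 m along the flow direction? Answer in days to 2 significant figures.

With h = a·x + b·y + c and MW-1 as origin, the differences give:
  5·a + (-190)·b = -1.9
  115·a + 0·b = +1.9
Eliminate b (×0 and ×(-190), subtract): 21850·a = 361.00 → a = ∂h/∂x = +0.01652
Back-substitute: b = ∂h/∂y = +0.01043.
|∇h| = √(0.01652² + 0.01043²) = 0.01954
Seepage velocity v = K·i/n = 3.6 × 0.01954 / 0.08 = 0.8793 m/day.
t = 200 / 0.8793 = 227.5 days.

230 days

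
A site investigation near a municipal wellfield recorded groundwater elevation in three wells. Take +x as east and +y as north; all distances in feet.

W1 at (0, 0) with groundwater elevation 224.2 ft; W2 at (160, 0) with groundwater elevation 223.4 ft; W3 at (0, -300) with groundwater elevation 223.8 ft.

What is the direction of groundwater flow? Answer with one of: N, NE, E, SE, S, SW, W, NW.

∂h/∂x = (223.4 − 224.2) / (160 − 0) = -0.005000
∂h/∂y = (223.8 − 224.2) / (-300 − 0) = +0.001333
Flow = −∇h = (+0.005000 east, -0.001333 north), which points east.

E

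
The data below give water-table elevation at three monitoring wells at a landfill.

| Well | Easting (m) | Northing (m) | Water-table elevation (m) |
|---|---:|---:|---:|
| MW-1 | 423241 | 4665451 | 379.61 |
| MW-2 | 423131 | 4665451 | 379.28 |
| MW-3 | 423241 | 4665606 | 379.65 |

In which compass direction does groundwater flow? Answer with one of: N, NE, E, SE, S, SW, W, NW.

∂h/∂x = (379.28 − 379.61) / (423131 − 423241) = +0.003000
∂h/∂y = (379.65 − 379.61) / (4665606 − 4665451) = +0.0002581
Flow = −∇h = (-0.003000 east, -0.0002581 north), which points west.

W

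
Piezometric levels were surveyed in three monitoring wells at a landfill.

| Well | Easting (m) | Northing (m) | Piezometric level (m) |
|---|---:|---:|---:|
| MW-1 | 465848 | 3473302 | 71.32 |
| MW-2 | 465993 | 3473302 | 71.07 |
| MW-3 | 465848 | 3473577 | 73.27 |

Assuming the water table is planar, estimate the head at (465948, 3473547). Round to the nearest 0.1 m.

72.9 m

∂h/∂x = (71.07 − 71.32) / (465993 − 465848) = -0.001724
∂h/∂y = (73.27 − 71.32) / (3473577 − 3473302) = +0.007091
h(465948, 3473547) = 71.32 + (-0.001724)·(100) + (+0.007091)·(245) = 71.32 -0.172 +1.737 = 72.885 m.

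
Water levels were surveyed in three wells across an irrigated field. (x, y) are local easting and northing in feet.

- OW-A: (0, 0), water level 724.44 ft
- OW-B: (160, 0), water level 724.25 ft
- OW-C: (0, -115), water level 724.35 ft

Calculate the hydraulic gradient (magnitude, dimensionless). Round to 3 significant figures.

∂h/∂x = (724.25 − 724.44) / (160 − 0) = -0.001188
∂h/∂y = (724.35 − 724.44) / (-115 − 0) = +0.0007826
|∇h| = √(-0.001188² + 0.0007826²) = 0.001423

0.00142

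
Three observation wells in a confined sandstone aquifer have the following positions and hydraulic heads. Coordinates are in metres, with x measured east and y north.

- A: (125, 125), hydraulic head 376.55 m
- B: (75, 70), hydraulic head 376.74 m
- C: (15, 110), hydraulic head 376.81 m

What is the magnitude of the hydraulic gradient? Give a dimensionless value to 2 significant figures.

0.0026

Three-point gradient (reference A): Δ to B = (-50, -55, +0.19), Δ to C = (-110, -15, +0.26).
∂h/∂x = -0.002160, ∂h/∂y = -0.001491 (det = -5300).
|∇h| = √(-0.002160² + -0.001491²) = 0.002625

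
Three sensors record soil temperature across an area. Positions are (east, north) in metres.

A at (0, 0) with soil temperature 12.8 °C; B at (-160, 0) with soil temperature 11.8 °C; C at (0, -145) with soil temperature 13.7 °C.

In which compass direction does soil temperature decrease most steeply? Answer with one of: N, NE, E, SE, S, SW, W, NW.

∂T/∂x = (11.8 − 12.8) / (-160 − 0) = +0.006250
∂T/∂y = (13.7 − 12.8) / (-145 − 0) = -0.006207
Steepest decrease is along −∇f = (-0.006250 E, +0.006207 N) → northwest.

NW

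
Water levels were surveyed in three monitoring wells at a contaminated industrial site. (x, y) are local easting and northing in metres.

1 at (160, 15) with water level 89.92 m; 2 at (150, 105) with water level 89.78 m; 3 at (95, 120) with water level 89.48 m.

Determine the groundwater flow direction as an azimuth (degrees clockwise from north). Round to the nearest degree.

281°

With h = a·x + b·y + c and 1 as origin, the differences give:
  (-10)·a + 90·b = -0.14
  (-65)·a + 105·b = -0.44
Eliminate b (×105 and ×90, subtract): 4800·a = 24.900 → a = ∂h/∂x = +0.005187
Back-substitute: b = ∂h/∂y = -0.0009792.
Flow direction (−∇h) has components (-0.005187 E, +0.0009792 N).
Azimuth = atan2(E, N) = atan2(-0.005187, +0.0009792) = 280.7° ≈ 281°.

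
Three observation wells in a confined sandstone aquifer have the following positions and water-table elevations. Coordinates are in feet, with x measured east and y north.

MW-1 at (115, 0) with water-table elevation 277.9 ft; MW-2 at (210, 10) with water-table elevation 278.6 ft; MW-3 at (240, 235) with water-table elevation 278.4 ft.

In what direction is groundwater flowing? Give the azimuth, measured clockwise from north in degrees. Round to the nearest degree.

284°

Differences from MW-1: to MW-2 (Δx, Δy, Δh) = (95, 10, +0.7); to MW-3 = (125, 235, +0.5).
Determinant of the coordinate differences = 95·235 − 125·10 = 21075.
∂h/∂x = [(+0.7)·235 − (+0.5)·10] / 21075 = +0.007568
∂h/∂y = [95·(+0.5) − 125·(+0.7)] / 21075 = -0.001898
Flow direction (−∇h) has components (-0.007568 E, +0.001898 N).
Azimuth = atan2(E, N) = atan2(-0.007568, +0.001898) = 284.1° ≈ 284°.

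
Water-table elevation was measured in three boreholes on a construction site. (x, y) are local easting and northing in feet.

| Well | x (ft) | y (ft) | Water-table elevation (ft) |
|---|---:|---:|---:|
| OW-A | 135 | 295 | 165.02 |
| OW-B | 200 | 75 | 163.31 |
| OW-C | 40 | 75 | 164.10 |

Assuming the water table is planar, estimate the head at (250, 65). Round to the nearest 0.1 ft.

Differences from OW-A: to OW-B (Δx, Δy, Δh) = (65, -220, -1.71); to OW-C = (-95, -220, -0.92).
Solve a·Δx + b·Δy = Δh: det = 65·(-220) − (-95)·(-220) = -35200.
∂h/∂x = [(-1.71)·(-220) − (-0.92)·(-220)] / -35200 = -0.004937
∂h/∂y = [65·(-0.92) − (-95)·(-1.71)] / -35200 = +0.006314
h(250, 65) = 165.02 + (-0.004937)·(115) + (+0.006314)·(-230) = 165.02 -0.568 -1.452 = 163.000 ft.

163.0 ft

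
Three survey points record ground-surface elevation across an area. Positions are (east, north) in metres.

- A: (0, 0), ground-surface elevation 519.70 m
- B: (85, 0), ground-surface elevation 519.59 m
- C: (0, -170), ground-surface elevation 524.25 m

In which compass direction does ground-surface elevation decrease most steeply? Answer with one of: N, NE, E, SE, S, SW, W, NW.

N

∂z/∂x = (519.59 − 519.70) / (85 − 0) = -0.001294
∂z/∂y = (524.25 − 519.70) / (-170 − 0) = -0.02676
Steepest decrease is along −∇f = (+0.001294 E, +0.02676 N) → north.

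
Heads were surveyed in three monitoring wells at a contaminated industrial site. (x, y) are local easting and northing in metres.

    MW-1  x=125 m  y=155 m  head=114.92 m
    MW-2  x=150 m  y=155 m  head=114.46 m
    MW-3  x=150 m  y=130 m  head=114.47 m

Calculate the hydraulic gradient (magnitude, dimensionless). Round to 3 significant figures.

Taking MW-1 as reference: MW-2−MW-1 = (25, 0, -0.46); MW-3−MW-1 = (25, -25, -0.45).
Solve a·Δx + b·Δy = Δh: det = 25·(-25) − 25·0 = -625.
∂h/∂x = [(-0.46)·(-25) − (-0.45)·0] / -625 = -0.01840
∂h/∂y = [25·(-0.45) − 25·(-0.46)] / -625 = -0.0004000
|∇h| = √(-0.01840² + -0.0004000²) = 0.0184

0.0184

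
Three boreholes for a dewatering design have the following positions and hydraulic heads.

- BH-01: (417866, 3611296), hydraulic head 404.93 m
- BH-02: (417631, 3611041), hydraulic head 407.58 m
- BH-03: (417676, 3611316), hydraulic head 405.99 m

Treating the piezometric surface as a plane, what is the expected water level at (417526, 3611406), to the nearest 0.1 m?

406.5 m

Three-point gradient (reference BH-01): Δ to BH-02 = (-235, -255, +2.65), Δ to BH-03 = (-190, 20, +1.06).
∂h/∂x = -0.006083, ∂h/∂y = -0.004786 (det = -53150).
h(417526, 3611406) = 404.93 + (-0.006083)·(-340) + (-0.004786)·(110) = 404.93 +2.068 -0.527 = 406.472 m.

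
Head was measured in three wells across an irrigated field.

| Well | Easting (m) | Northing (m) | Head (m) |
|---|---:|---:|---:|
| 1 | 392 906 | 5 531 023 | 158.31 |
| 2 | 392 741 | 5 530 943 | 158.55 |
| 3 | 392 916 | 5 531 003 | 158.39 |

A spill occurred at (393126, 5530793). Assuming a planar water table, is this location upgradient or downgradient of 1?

upgradient

With h = a·x + b·y + c and 1 as origin, the differences give:
  (-165)·a + (-80)·b = +0.24
  10·a + (-20)·b = +0.08
Eliminate b (×(-20) and ×(-80), subtract): 4100·a = 1.600 → a = ∂h/∂x = +0.0003902
Back-substitute: b = ∂h/∂y = -0.003805.
Head at (393126, 5530793) = 158.31 + (+0.0003902)·(220) + (-0.003805)·(-230) = 159.27 m.
That is higher than the 158.31 m at 1, so the point is upgradient.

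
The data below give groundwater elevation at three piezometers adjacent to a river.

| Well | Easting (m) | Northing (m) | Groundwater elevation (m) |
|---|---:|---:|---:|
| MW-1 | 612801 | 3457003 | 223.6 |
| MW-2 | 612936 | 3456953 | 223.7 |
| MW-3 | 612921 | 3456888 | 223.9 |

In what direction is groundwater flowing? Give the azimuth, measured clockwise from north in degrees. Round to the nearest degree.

With h = a·x + b·y + c and MW-1 as origin, the differences give:
  135·a + (-50)·b = +0.1
  120·a + (-115)·b = +0.3
Eliminate b (×(-115) and ×(-50), subtract): -9525·a = 3.50 → a = ∂h/∂x = -0.0003675
Back-substitute: b = ∂h/∂y = -0.002992.
Flow direction (−∇h) has components (+0.0003675 E, +0.002992 N).
Azimuth = atan2(E, N) = atan2(+0.0003675, +0.002992) = 7.0° ≈ 007°.

007°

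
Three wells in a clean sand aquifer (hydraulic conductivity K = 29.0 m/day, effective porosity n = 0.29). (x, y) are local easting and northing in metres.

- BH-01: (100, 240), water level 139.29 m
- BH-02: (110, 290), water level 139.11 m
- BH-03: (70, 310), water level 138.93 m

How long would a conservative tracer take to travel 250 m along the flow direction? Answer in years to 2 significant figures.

1.4 years

With h = a·x + b·y + c and BH-01 as origin, the differences give:
  10·a + 50·b = -0.18
  (-30)·a + 70·b = -0.36
Eliminate b (×70 and ×50, subtract): 2200·a = 5.400 → a = ∂h/∂x = +0.002455
Back-substitute: b = ∂h/∂y = -0.004091.
|∇h| = √(0.002455² + -0.004091²) = 0.004771
Seepage velocity v = K·i/n = 29.0 × 0.004771 / 0.29 = 0.4771 m/day.
t = 250 / 0.4771 = 524 days = 1.43 years.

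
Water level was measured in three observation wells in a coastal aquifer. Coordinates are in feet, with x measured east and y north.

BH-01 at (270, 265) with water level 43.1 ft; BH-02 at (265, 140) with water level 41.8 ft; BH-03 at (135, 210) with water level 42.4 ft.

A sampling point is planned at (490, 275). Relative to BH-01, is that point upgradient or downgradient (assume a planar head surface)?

upgradient

Differences from BH-01: to BH-02 (Δx, Δy, Δh) = (-5, -125, -1.3); to BH-03 = (-135, -55, -0.7).
Determinant of the coordinate differences = (-5)·(-55) − (-135)·(-125) = -16600.
∂h/∂x = [(-1.3)·(-55) − (-0.7)·(-125)] / -16600 = +0.0009639
∂h/∂y = [(-5)·(-0.7) − (-135)·(-1.3)] / -16600 = +0.01036
Head at (490, 275) = 43.1 + (+0.0009639)·(220) + (+0.01036)·(10) = 43.42 ft.
That is higher than the 43.1 ft at BH-01, so the point is upgradient.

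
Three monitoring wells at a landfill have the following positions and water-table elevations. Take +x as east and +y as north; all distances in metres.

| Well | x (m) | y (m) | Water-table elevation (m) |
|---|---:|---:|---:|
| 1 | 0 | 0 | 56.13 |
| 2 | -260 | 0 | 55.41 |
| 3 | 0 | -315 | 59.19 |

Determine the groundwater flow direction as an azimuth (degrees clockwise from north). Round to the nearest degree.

∂h/∂x = (55.41 − 56.13) / (-260 − 0) = +0.002769
∂h/∂y = (59.19 − 56.13) / (-315 − 0) = -0.009714
Flow direction (−∇h) has components (-0.002769 E, +0.009714 N).
Azimuth = atan2(E, N) = atan2(-0.002769, +0.009714) = 344.1° ≈ 344°.

344°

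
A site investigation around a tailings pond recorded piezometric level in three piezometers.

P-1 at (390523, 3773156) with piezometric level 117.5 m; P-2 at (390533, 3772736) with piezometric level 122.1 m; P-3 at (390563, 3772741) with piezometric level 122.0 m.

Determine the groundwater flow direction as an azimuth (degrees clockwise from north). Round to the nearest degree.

008°

Taking P-1 as reference: P-2−P-1 = (10, -420, +4.6); P-3−P-1 = (40, -415, +4.5).
Determinant of the coordinate differences = 10·(-415) − 40·(-420) = 12650.
∂h/∂x = [(+4.6)·(-415) − (+4.5)·(-420)] / 12650 = -0.001502
∂h/∂y = [10·(+4.5) − 40·(+4.6)] / 12650 = -0.01099
Flow direction (−∇h) has components (+0.001502 E, +0.01099 N).
Azimuth = atan2(E, N) = atan2(+0.001502, +0.01099) = 7.8° ≈ 008°.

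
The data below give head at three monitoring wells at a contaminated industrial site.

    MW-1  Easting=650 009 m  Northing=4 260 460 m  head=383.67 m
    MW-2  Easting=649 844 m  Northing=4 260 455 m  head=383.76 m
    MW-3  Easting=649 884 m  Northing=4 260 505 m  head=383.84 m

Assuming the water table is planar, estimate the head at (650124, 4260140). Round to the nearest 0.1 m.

382.9 m

With h = a·x + b·y + c and MW-1 as origin, the differences give:
  (-165)·a + (-5)·b = +0.09
  (-125)·a + 45·b = +0.17
Eliminate b (×45 and ×(-5), subtract): -8050·a = 4.900 → a = ∂h/∂x = -0.0006087
Back-substitute: b = ∂h/∂y = +0.002087.
h(650124, 4260140) = 383.67 + (-0.0006087)·(115) + (+0.002087)·(-320) = 383.67 -0.070 -0.668 = 382.932 m.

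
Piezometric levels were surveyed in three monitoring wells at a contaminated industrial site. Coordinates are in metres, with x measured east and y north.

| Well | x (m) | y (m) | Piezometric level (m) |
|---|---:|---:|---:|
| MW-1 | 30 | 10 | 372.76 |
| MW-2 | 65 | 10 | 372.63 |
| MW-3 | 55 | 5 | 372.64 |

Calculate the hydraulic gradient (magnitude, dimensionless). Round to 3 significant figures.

Differences from MW-1: to MW-2 (Δx, Δy, Δh) = (35, 0, -0.13); to MW-3 = (25, -5, -0.12).
Determinant of the coordinate differences = 35·(-5) − 25·0 = -175.
∂h/∂x = [(-0.13)·(-5) − (-0.12)·0] / -175 = -0.003714
∂h/∂y = [35·(-0.12) − 25·(-0.13)] / -175 = +0.005429
|∇h| = √(-0.003714² + 0.005429²) = 0.006578

0.00658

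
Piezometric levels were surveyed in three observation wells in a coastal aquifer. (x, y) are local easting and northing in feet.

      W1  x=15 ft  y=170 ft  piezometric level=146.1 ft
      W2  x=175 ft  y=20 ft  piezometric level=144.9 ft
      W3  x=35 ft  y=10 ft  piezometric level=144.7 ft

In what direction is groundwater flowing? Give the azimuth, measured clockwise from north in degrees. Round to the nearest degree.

185°

With h = a·x + b·y + c and W1 as origin, the differences give:
  160·a + (-150)·b = -1.2
  20·a + (-160)·b = -1.4
Eliminate b (×(-160) and ×(-150), subtract): -22600·a = -18.00 → a = ∂h/∂x = +0.0007965
Back-substitute: b = ∂h/∂y = +0.008850.
Flow direction (−∇h) has components (-0.0007965 E, -0.008850 N).
Azimuth = atan2(E, N) = atan2(-0.0007965, -0.008850) = 185.1° ≈ 185°.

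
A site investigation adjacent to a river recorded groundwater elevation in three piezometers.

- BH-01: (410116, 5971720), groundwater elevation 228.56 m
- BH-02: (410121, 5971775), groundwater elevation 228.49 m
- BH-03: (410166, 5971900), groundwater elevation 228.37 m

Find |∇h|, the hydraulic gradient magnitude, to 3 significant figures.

With h = a·x + b·y + c and BH-01 as origin, the differences give:
  5·a + 55·b = -0.07
  50·a + 180·b = -0.19
Eliminate b (×180 and ×55, subtract): -1850·a = -2.150 → a = ∂h/∂x = +0.001162
Back-substitute: b = ∂h/∂y = -0.001378.
|∇h| = √(0.001162² + -0.001378²) = 0.001803

0.00180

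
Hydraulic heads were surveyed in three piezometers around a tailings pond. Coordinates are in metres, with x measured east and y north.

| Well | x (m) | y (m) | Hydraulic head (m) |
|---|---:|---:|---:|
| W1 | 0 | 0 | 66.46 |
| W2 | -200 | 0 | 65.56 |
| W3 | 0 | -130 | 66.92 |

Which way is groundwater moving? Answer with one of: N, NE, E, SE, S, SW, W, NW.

NW

∂h/∂x = (65.56 − 66.46) / (-200 − 0) = +0.004500
∂h/∂y = (66.92 − 66.46) / (-130 − 0) = -0.003538
Flow = −∇h = (-0.004500 east, +0.003538 north), which points northwest.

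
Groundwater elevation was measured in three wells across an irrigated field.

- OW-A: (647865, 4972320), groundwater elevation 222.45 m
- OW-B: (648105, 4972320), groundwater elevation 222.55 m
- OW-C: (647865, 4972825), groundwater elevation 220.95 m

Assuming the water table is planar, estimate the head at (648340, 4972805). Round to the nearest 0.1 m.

∂h/∂x = (222.55 − 222.45) / (648105 − 647865) = +0.0004167
∂h/∂y = (220.95 − 222.45) / (4972825 − 4972320) = -0.002970
h(648340, 4972805) = 222.45 + (+0.0004167)·(475) + (-0.002970)·(485) = 222.45 +0.198 -1.441 = 221.207 m.

221.2 m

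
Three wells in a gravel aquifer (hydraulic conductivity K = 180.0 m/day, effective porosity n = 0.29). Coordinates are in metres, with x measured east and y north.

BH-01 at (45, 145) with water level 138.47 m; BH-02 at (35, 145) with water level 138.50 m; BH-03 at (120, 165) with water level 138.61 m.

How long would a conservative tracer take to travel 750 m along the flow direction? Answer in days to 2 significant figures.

65 days

With h = a·x + b·y + c and BH-01 as origin, the differences give:
  (-10)·a + 0·b = +0.03
  75·a + 20·b = +0.14
Eliminate b (×20 and ×0, subtract): -200·a = 0.600 → a = ∂h/∂x = -0.003000
Back-substitute: b = ∂h/∂y = +0.01825.
|∇h| = √(-0.003000² + 0.01825²) = 0.01849
Seepage velocity v = K·i/n = 180.0 × 0.01849 / 0.29 = 11.48 m/day.
t = 750 / 11.48 = 65.33 days.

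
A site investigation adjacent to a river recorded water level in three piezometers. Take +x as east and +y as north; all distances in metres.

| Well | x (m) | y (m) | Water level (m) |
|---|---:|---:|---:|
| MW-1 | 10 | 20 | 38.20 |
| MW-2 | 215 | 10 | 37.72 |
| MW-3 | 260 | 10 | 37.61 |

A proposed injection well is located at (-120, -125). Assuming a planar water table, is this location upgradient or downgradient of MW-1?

Differences from MW-1: to MW-2 (Δx, Δy, Δh) = (205, -10, -0.48); to MW-3 = (250, -10, -0.59).
Solve a·Δx + b·Δy = Δh: det = 205·(-10) − 250·(-10) = 450.
∂h/∂x = [(-0.48)·(-10) − (-0.59)·(-10)] / 450 = -0.002444
∂h/∂y = [205·(-0.59) − 250·(-0.48)] / 450 = -0.002111
Head at (-120, -125) = 38.20 + (-0.002444)·(-130) + (-0.002111)·(-145) = 38.82 m.
That is higher than the 38.20 m at MW-1, so the point is upgradient.

upgradient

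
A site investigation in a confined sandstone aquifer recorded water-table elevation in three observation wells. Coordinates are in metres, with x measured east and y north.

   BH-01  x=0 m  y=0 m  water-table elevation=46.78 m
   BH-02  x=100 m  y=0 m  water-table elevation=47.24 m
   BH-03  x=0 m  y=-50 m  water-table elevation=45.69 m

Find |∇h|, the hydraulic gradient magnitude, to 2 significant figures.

0.022

∂h/∂x = (47.24 − 46.78) / (100 − 0) = +0.004600
∂h/∂y = (45.69 − 46.78) / (-50 − 0) = +0.02180
|∇h| = √(0.004600² + 0.02180²) = 0.02228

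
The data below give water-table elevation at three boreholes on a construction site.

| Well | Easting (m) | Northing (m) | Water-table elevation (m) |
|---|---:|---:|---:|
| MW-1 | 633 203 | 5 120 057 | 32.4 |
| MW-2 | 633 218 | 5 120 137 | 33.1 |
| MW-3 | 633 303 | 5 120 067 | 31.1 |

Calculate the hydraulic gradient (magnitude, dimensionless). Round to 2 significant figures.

Differences from MW-1: to MW-2 (Δx, Δy, Δh) = (15, 80, +0.7); to MW-3 = (100, 10, -1.3).
Determinant of the coordinate differences = 15·10 − 100·80 = -7850.
∂h/∂x = [(+0.7)·10 − (-1.3)·80] / -7850 = -0.01414
∂h/∂y = [15·(-1.3) − 100·(+0.7)] / -7850 = +0.01140
|∇h| = √(-0.01414² + 0.01140²) = 0.01816

0.018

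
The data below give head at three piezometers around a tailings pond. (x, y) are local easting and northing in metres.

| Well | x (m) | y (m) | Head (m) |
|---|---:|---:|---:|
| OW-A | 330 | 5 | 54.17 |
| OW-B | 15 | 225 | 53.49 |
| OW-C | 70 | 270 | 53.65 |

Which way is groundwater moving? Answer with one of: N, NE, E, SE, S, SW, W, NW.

W

Taking OW-A as reference: OW-B−OW-A = (-315, 220, -0.68); OW-C−OW-A = (-260, 265, -0.52).
Solve a·Δx + b·Δy = Δh: det = (-315)·265 − (-260)·220 = -26275.
∂h/∂x = [(-0.68)·265 − (-0.52)·220] / -26275 = +0.002504
∂h/∂y = [(-315)·(-0.52) − (-260)·(-0.68)] / -26275 = +0.0004948
Flow = −∇h = (-0.002504 east, -0.0004948 north), which points west.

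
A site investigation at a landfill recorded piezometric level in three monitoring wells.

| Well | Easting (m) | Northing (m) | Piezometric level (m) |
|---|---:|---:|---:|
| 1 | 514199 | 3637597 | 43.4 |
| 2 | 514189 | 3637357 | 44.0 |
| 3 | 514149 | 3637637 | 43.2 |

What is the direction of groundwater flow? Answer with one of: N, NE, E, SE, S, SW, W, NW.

NW

With h = a·x + b·y + c and 1 as origin, the differences give:
  (-10)·a + (-240)·b = +0.6
  (-50)·a + 40·b = -0.2
Eliminate b (×40 and ×(-240), subtract): -12400·a = -24.00 → a = ∂h/∂x = +0.001935
Back-substitute: b = ∂h/∂y = -0.002581.
Flow = −∇h = (-0.001935 east, +0.002581 north), which points northwest.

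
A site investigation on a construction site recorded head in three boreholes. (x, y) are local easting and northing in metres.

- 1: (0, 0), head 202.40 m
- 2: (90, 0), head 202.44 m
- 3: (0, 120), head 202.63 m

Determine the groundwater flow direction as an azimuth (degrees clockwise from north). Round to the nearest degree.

∂h/∂x = (202.44 − 202.40) / (90 − 0) = +0.0004444
∂h/∂y = (202.63 − 202.40) / (120 − 0) = +0.001917
Flow direction (−∇h) has components (-0.0004444 E, -0.001917 N).
Azimuth = atan2(E, N) = atan2(-0.0004444, -0.001917) = 193.1° ≈ 193°.

193°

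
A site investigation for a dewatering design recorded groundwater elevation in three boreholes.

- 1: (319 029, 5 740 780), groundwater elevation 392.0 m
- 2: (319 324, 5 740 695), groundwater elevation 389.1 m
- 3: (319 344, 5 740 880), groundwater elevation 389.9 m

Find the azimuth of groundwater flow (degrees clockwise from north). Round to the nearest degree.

Differences from 1: to 2 (Δx, Δy, Δh) = (295, -85, -2.9); to 3 = (315, 100, -2.1).
Solve a·Δx + b·Δy = Δh: det = 295·100 − 315·(-85) = 56275.
∂h/∂x = [(-2.9)·100 − (-2.1)·(-85)] / 56275 = -0.008325
∂h/∂y = [295·(-2.1) − 315·(-2.9)] / 56275 = +0.005224
Flow direction (−∇h) has components (+0.008325 E, -0.005224 N).
Azimuth = atan2(E, N) = atan2(+0.008325, -0.005224) = 122.1° ≈ 122°.

122°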